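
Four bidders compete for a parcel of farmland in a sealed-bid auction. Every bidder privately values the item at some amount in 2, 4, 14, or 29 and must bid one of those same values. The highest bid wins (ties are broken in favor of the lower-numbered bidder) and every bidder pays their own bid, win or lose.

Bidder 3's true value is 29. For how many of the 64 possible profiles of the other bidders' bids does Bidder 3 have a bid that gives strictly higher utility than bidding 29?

40

Others bid (2, 2, 2): truth gives 0; bid 4 gives 25 > 0. Violating.
Others bid (2, 2, 4): truth gives 0; bid 4 gives 25 > 0. Violating.
Others bid (2, 2, 14): truth gives 0; bid 14 gives 15 > 0. Violating.
Others bid (2, 4, 2): truth gives 0; bid 14 gives 15 > 0. Violating.
Others bid (2, 2, 29): truth gives 0; no alternative beats it.
Others bid (2, 4, 29): truth gives 0; no alternative beats it.
(Checking all 64 profiles: 40 have a profitable deviation, 24 do not.)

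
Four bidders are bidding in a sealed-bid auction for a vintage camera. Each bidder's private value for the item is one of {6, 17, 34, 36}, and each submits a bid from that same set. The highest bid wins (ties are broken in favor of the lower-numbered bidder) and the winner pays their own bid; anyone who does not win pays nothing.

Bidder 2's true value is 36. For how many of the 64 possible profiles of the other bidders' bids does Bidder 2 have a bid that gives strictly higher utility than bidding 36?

18

Others bid (6, 6, 6): truth gives 0; bid 17 gives 19 > 0. Violating.
Others bid (6, 6, 17): truth gives 0; bid 17 gives 19 > 0. Violating.
Others bid (6, 6, 34): truth gives 0; bid 34 gives 2 > 0. Violating.
Others bid (6, 17, 6): truth gives 0; bid 17 gives 19 > 0. Violating.
Others bid (6, 6, 36): truth gives 0; no alternative beats it.
Others bid (6, 17, 36): truth gives 0; no alternative beats it.
(Checking all 64 profiles: 18 have a profitable deviation, 46 do not.)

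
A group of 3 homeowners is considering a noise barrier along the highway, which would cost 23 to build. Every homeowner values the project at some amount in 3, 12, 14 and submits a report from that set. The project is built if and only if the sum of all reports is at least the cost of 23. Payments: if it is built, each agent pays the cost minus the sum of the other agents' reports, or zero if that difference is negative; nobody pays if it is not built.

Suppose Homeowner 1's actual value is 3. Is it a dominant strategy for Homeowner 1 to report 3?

Check each profile of the others' reports and compare truth against every alternative report.
Others report (3, 12): truth gives 0, best alternative gives -5.
Others report (12, 3): truth gives 0, best alternative gives -5.
Others report (3, 14): truth gives 0, best alternative gives -3.
Others report (14, 3): truth gives 0, best alternative gives -3.
Others report (12, 12): truth gives 3, best alternative gives 3.
Others report (12, 14): truth gives 3, best alternative gives 3.
(Remaining 3 profiles checked similarly; truth is weakly best in each.)
In every case the truthful report is at least as good as any alternative, so it is a dominant strategy.

Yes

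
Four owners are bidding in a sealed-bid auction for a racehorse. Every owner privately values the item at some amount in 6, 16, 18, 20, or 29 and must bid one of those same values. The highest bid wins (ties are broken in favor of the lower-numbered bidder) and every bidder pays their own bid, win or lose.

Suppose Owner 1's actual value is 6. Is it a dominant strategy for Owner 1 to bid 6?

Yes

Check each profile of the others' bids and compare truth against every alternative bid.
Others bid (6, 6, 6): truth gives 0, best alternative gives -10.
Others bid (6, 6, 29): truth gives -6, best alternative gives -16.
Others bid (6, 16, 29): truth gives -6, best alternative gives -16.
Others bid (6, 18, 29): truth gives -6, best alternative gives -16.
Others bid (6, 20, 29): truth gives -6, best alternative gives -16.
Others bid (6, 29, 6): truth gives -6, best alternative gives -16.
(Remaining 119 profiles checked similarly; truth is weakly best in each.)
In every case the truthful bid is at least as good as any alternative, so it is a dominant strategy.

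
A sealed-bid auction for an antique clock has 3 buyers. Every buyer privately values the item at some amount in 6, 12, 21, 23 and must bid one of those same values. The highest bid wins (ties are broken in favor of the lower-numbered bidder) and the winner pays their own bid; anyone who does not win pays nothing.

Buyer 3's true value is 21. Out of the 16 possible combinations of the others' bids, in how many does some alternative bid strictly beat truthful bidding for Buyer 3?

Others bid (6, 6): truth gives 0; bid 12 gives 9 > 0. Violating.
Others bid (6, 12): truth gives 0; no alternative beats it.
Others bid (6, 21): truth gives 0; no alternative beats it.
(Checking all 16 profiles: 1 has a profitable deviation, 15 do not.)

1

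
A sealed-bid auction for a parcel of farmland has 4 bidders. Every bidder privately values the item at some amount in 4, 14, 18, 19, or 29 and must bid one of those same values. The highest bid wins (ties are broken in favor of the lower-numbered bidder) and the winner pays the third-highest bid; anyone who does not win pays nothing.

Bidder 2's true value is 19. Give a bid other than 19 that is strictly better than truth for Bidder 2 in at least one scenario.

29

Suppose Bidder 1 bids 4, Bidder 3 bids 4 and Bidder 4 bids 29.
Bid 19: loses, pays 0, utility 0.
Bid 29: wins, pays 4, utility 19 - 4 = 15.
So bidding 29 beats truth here (15 > 0).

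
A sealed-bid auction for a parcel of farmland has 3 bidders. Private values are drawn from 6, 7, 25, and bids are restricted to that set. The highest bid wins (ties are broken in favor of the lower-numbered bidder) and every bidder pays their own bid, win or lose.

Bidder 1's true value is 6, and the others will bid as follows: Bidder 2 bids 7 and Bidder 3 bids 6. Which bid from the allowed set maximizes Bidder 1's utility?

Bid 6: loses but pays 6, utility -6.
Bid 7: wins, pays 7, utility 6 - 7 = -1.
Bid 25: wins, pays 25, utility 6 - 25 = -19.
The best choice is 7 with utility -1.

7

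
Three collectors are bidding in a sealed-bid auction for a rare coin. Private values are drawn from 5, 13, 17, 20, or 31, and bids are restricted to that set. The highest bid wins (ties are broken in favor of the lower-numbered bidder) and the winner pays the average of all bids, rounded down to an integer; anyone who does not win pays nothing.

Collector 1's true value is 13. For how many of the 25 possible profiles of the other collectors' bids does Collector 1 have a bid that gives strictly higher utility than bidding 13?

Others bid (5, 5): truth gives 6; bid 5 gives 8 > 6. Violating.
Others bid (5, 13): truth gives 3; no alternative beats it.
Others bid (5, 17): truth gives 0; no alternative beats it.
(Checking all 25 profiles: 1 has a profitable deviation, 24 do not.)

1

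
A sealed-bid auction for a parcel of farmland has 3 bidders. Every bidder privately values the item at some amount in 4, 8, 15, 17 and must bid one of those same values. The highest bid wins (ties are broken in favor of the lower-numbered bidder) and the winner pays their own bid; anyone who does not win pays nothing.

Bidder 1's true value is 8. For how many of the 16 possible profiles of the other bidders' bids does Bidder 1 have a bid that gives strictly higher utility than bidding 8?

Others bid (4, 4): truth gives 0; bid 4 gives 4 > 0. Violating.
Others bid (4, 8): truth gives 0; no alternative beats it.
Others bid (4, 15): truth gives 0; no alternative beats it.
(Checking all 16 profiles: 1 has a profitable deviation, 15 do not.)

1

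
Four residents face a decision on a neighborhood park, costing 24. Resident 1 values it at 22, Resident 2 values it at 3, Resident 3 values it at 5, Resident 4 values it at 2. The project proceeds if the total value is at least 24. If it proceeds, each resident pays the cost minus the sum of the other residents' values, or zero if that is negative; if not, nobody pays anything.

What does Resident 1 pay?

Total value 32 ≥ cost 24, so the project is built.
The other residents' values sum to 10.
Cost minus that sum is 24 - 10 = 14.

14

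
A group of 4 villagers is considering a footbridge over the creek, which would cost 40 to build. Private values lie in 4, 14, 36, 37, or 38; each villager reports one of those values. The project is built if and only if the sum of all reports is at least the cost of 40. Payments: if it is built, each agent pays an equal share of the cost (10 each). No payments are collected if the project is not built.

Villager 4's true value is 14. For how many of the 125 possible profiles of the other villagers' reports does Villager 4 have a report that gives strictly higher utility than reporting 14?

Others report (4, 4, 4): truth gives 0; report 36 gives 4 > 0. Violating.
Others report (4, 4, 14): truth gives 0; report 36 gives 4 > 0. Violating.
Others report (4, 14, 4): truth gives 0; report 36 gives 4 > 0. Violating.
Others report (14, 4, 4): truth gives 0; report 36 gives 4 > 0. Violating.
Others report (4, 4, 36): truth gives 4; no alternative beats it.
Others report (4, 4, 37): truth gives 4; no alternative beats it.
(Checking all 125 profiles: 4 have a profitable deviation, 121 do not.)

4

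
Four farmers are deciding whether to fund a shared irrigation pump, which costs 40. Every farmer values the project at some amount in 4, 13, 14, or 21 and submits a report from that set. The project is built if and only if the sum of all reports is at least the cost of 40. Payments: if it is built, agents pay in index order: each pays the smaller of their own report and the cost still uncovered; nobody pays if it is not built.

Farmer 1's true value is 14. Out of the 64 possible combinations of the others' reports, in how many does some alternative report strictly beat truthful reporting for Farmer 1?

57

Others report (4, 4, 21): truth gives 0; report 13 gives 1 > 0. Violating.
Others report (4, 13, 13): truth gives 0; report 13 gives 1 > 0. Violating.
Others report (4, 13, 14): truth gives 0; report 13 gives 1 > 0. Violating.
Others report (4, 13, 21): truth gives 0; report 4 gives 10 > 0. Violating.
Others report (4, 4, 4): truth gives 0; no alternative beats it.
Others report (4, 4, 13): truth gives 0; no alternative beats it.
(Checking all 64 profiles: 57 have a profitable deviation, 7 do not.)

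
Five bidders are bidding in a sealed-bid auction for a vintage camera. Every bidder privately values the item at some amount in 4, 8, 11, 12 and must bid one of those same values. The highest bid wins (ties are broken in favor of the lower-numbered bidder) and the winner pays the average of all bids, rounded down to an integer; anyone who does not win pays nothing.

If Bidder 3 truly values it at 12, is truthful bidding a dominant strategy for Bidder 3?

No

Consider the case where Bidder 1 bids 4, Bidder 2 bids 4, Bidder 4 bids 4 and Bidder 5 bids 4.
Truthful bid 12: wins, pays 5, utility 12 - 5 = 7.
Bid 8 instead: wins, pays 4, utility 12 - 4 = 8.
Since 8 > 7, bidding 8 is strictly better here, so truthful bidding is not dominant.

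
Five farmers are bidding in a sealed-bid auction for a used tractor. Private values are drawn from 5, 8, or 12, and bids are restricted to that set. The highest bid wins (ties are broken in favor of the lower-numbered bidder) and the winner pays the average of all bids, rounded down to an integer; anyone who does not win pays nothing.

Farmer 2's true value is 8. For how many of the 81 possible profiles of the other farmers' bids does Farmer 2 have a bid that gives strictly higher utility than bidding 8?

Others bid (5, 5, 5, 12): truth gives 0; bid 12 gives 1 > 0. Violating.
Others bid (5, 5, 12, 5): truth gives 0; bid 12 gives 1 > 0. Violating.
Others bid (5, 12, 5, 5): truth gives 0; bid 12 gives 1 > 0. Violating.
Others bid (8, 5, 5, 5): truth gives 0; bid 12 gives 1 > 0. Violating.
Others bid (5, 5, 5, 5): truth gives 3; no alternative beats it.
Others bid (5, 5, 5, 8): truth gives 2; no alternative beats it.
(Checking all 81 profiles: 7 have a profitable deviation, 74 do not.)

7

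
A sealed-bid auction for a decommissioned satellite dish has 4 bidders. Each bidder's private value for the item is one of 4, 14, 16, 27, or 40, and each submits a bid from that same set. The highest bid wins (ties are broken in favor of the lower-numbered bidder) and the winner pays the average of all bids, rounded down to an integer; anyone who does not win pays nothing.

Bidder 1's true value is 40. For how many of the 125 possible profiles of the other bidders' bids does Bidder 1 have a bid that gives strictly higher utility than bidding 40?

Others bid (4, 4, 4): truth gives 27; bid 4 gives 36 > 27. Violating.
Others bid (4, 4, 14): truth gives 25; bid 14 gives 31 > 25. Violating.
Others bid (4, 4, 16): truth gives 24; bid 16 gives 30 > 24. Violating.
Others bid (4, 4, 27): truth gives 22; bid 27 gives 25 > 22. Violating.
Others bid (4, 4, 40): truth gives 18; no alternative beats it.
Others bid (4, 14, 40): truth gives 16; no alternative beats it.
(Checking all 125 profiles: 64 have a profitable deviation, 61 do not.)

64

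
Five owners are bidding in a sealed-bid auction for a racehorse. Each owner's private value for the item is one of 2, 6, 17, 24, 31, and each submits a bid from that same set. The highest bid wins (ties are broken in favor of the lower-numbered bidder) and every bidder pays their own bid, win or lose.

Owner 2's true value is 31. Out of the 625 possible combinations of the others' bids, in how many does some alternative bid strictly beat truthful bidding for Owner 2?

317

Others bid (2, 2, 2, 2): truth gives 0; bid 6 gives 25 > 0. Violating.
Others bid (2, 2, 2, 6): truth gives 0; bid 6 gives 25 > 0. Violating.
Others bid (2, 2, 2, 17): truth gives 0; bid 17 gives 14 > 0. Violating.
Others bid (2, 2, 2, 24): truth gives 0; bid 24 gives 7 > 0. Violating.
Others bid (2, 2, 2, 31): truth gives 0; no alternative beats it.
Others bid (2, 2, 6, 31): truth gives 0; no alternative beats it.
(Checking all 625 profiles: 317 have a profitable deviation, 308 do not.)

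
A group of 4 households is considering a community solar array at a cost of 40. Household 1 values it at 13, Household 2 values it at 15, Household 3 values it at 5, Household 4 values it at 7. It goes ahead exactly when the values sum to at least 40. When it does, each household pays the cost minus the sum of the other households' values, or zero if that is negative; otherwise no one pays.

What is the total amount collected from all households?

Total value 40 ≥ cost 40, so it is built.
Household 1: others sum to 27; max(0, 40 - 27) = 13.
Household 2: others sum to 25; max(0, 40 - 25) = 15.
Household 3: others sum to 35; max(0, 40 - 35) = 5.
Household 4: others sum to 33; max(0, 40 - 33) = 7.
Total collected = 13 + 15 + 5 + 7 = 40.

40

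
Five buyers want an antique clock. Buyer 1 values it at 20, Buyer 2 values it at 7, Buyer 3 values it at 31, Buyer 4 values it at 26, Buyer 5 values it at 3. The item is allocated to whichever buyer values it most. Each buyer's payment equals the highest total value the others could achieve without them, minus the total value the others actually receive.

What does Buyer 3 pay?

Buyer 3 has the highest value and receives the item.
Without Buyer 3, the item would go to the next-highest value, 26, so the others could achieve 26.
With Buyer 3 present and winning, the others receive nothing, so their total is 0.
Payment = 26 - 0 = 26.

26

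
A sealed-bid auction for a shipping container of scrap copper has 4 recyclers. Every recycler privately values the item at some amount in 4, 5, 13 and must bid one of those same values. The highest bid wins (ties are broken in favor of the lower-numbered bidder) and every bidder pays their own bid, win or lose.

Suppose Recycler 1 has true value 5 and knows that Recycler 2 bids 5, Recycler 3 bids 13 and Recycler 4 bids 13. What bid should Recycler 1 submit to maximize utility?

Bid 4: loses but pays 4, utility -4.
Bid 5: loses but pays 5, utility -5.
Bid 13: wins, pays 13, utility 5 - 13 = -8.
The best choice is 4 with utility -4.

4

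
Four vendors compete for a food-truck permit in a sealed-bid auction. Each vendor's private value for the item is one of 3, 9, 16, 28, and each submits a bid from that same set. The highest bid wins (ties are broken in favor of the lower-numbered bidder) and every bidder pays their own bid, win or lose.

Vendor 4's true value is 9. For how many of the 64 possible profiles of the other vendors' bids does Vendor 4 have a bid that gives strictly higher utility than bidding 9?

Others bid (3, 3, 9): truth gives -9; bid 3 gives -3 > -9. Violating.
Others bid (3, 3, 16): truth gives -9; bid 3 gives -3 > -9. Violating.
Others bid (3, 3, 28): truth gives -9; bid 3 gives -3 > -9. Violating.
Others bid (3, 9, 3): truth gives -9; bid 3 gives -3 > -9. Violating.
Others bid (3, 3, 3): truth gives 0; no alternative beats it.
(Checking all 64 profiles: 63 have a profitable deviation, 1 does not.)

63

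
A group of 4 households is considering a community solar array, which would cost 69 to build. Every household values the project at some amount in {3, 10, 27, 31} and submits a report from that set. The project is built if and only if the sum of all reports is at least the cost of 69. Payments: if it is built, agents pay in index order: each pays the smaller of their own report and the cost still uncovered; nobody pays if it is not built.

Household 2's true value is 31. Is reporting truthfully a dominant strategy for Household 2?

No

Consider the case where Household 1 reports 3, Household 3 reports 10 and Household 4 reports 31.
Truthful report 31: project built, pays 31, utility 31 - 31 = 0.
Report 27 instead: project built, pays 27, utility 31 - 27 = 4.
Since 4 > 0, reporting 27 is strictly better here, so truthful reporting is not dominant.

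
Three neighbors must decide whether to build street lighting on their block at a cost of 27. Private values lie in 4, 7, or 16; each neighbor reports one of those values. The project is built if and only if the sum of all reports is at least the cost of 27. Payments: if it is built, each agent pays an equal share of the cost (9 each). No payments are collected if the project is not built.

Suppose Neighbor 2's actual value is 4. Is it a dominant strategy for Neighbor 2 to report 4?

Yes

Check each profile of the others' reports and compare truth against every alternative report.
Others report (4, 16): truth gives 0, best alternative gives -5.
Others report (16, 4): truth gives 0, best alternative gives -5.
Others report (7, 16): truth gives -5, best alternative gives -5.
Others report (16, 7): truth gives -5, best alternative gives -5.
Others report (16, 16): truth gives -5, best alternative gives -5.
Others report (4, 4): truth gives 0, best alternative gives 0.
(Remaining 3 profiles checked similarly; truth is weakly best in each.)
In every case the truthful report is at least as good as any alternative, so it is a dominant strategy.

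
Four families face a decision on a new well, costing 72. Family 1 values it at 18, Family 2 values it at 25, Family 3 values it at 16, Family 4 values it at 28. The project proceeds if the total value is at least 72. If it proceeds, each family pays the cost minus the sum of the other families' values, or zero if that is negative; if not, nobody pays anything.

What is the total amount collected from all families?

Total value 87 ≥ cost 72, so it is built.
Family 1: others sum to 69; max(0, 72 - 69) = 3.
Family 2: others sum to 62; max(0, 72 - 62) = 10.
Family 3: others sum to 71; max(0, 72 - 71) = 1.
Family 4: others sum to 59; max(0, 72 - 59) = 13.
Total collected = 3 + 10 + 1 + 13 = 27.

27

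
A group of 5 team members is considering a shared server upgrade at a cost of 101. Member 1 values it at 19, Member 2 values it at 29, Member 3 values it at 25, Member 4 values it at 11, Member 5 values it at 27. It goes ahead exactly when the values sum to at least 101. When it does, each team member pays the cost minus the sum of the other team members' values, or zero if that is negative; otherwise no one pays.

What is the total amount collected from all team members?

Total value 111 ≥ cost 101, so it is built.
Member 1: others sum to 92; max(0, 101 - 92) = 9.
Member 2: others sum to 82; max(0, 101 - 82) = 19.
Member 3: others sum to 86; max(0, 101 - 86) = 15.
Member 4: others sum to 100; max(0, 101 - 100) = 1.
Member 5: others sum to 84; max(0, 101 - 84) = 17.
Total collected = 9 + 19 + 15 + 1 + 17 = 61.

61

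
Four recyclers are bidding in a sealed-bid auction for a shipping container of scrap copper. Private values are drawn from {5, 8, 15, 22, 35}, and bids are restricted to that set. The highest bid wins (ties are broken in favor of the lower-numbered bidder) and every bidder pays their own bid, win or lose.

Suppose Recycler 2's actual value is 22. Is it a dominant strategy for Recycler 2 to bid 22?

Consider the case where Recycler 1 bids 5, Recycler 3 bids 5 and Recycler 4 bids 5.
Truthful bid 22: wins, pays 22, utility 22 - 22 = 0.
Bid 8 instead: wins, pays 8, utility 22 - 8 = 14.
Since 14 > 0, bidding 8 is strictly better here, so truthful bidding is not dominant.

No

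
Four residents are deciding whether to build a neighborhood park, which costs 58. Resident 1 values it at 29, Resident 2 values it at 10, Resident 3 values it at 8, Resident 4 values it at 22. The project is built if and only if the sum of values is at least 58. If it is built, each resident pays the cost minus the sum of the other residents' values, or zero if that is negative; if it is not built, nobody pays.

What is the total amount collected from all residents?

Total value 69 ≥ cost 58, so it is built.
Resident 1: others sum to 40; max(0, 58 - 40) = 18.
Resident 2: others sum to 59; max(0, 58 - 59) = 0.
Resident 3: others sum to 61; max(0, 58 - 61) = 0.
Resident 4: others sum to 47; max(0, 58 - 47) = 11.
Total collected = 18 + 0 + 0 + 11 = 29.

29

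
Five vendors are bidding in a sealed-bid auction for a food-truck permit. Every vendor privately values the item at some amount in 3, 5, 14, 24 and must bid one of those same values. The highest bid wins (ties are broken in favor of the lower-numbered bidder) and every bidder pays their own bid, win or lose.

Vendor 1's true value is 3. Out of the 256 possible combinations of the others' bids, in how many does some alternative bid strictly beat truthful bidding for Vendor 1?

15

Others bid (3, 3, 3, 5): truth gives -3; bid 5 gives -2 > -3. Violating.
Others bid (3, 3, 5, 3): truth gives -3; bid 5 gives -2 > -3. Violating.
Others bid (3, 3, 5, 5): truth gives -3; bid 5 gives -2 > -3. Violating.
Others bid (3, 5, 3, 3): truth gives -3; bid 5 gives -2 > -3. Violating.
Others bid (3, 3, 3, 3): truth gives 0; no alternative beats it.
Others bid (3, 3, 3, 14): truth gives -3; no alternative beats it.
(Checking all 256 profiles: 15 have a profitable deviation, 241 do not.)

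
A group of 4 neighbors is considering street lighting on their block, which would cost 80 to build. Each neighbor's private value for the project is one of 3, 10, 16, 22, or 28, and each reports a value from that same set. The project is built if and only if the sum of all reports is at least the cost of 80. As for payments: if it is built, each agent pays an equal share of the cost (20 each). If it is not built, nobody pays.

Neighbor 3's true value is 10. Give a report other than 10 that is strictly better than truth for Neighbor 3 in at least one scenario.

Suppose Neighbor 1 reports 16, Neighbor 2 reports 28 and Neighbor 4 reports 28.
Report 10: project built, pays 20, utility 10 - 20 = -10.
Report 3: project not built, utility 0.
So reporting 3 beats truth here (0 > -10).

3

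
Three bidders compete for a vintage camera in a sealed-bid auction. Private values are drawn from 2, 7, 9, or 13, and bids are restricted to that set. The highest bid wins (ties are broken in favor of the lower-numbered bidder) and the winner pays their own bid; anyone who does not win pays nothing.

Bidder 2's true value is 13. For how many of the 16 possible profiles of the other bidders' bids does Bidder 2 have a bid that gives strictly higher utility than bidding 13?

Others bid (2, 2): truth gives 0; bid 7 gives 6 > 0. Violating.
Others bid (2, 7): truth gives 0; bid 7 gives 6 > 0. Violating.
Others bid (2, 9): truth gives 0; bid 9 gives 4 > 0. Violating.
Others bid (7, 2): truth gives 0; bid 9 gives 4 > 0. Violating.
Others bid (2, 13): truth gives 0; no alternative beats it.
Others bid (7, 13): truth gives 0; no alternative beats it.
(Checking all 16 profiles: 6 have a profitable deviation, 10 do not.)

6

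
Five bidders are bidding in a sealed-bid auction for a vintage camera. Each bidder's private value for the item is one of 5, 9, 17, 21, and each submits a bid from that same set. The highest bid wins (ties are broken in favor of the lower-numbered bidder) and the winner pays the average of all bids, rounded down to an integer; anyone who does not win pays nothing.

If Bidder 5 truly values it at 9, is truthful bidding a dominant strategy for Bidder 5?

No

Consider the case where Bidder 1 bids 5, Bidder 2 bids 5, Bidder 3 bids 5 and Bidder 4 bids 9.
Truthful bid 9: loses, pays 0, utility 0.
Bid 17 instead: wins, pays 8, utility 9 - 8 = 1.
Since 1 > 0, bidding 17 is strictly better here, so truthful bidding is not dominant.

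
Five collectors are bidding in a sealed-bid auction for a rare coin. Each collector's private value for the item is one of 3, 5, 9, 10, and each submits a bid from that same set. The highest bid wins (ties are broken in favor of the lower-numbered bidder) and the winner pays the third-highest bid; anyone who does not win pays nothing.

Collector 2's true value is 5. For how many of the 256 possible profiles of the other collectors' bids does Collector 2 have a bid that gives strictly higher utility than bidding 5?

Others bid (3, 3, 3, 9): truth gives 0; bid 9 gives 2 > 0. Violating.
Others bid (3, 3, 3, 10): truth gives 0; bid 10 gives 2 > 0. Violating.
Others bid (3, 3, 9, 3): truth gives 0; bid 9 gives 2 > 0. Violating.
Others bid (3, 3, 10, 3): truth gives 0; bid 10 gives 2 > 0. Violating.
Others bid (3, 3, 3, 3): truth gives 2; no alternative beats it.
Others bid (3, 3, 3, 5): truth gives 2; no alternative beats it.
(Checking all 256 profiles: 8 have a profitable deviation, 248 do not.)

8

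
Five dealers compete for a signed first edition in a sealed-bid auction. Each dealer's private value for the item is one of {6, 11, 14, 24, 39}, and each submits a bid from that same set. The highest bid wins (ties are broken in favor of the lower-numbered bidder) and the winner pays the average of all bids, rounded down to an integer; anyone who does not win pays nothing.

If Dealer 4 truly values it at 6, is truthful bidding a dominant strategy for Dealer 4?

Yes

Check each profile of the others' bids and compare truth against every alternative bid.
Others bid (6, 6, 6, 11): truth gives 0, best alternative gives -2.
Others bid (6, 6, 6, 6): truth gives 0, best alternative gives -1.
Others bid (6, 6, 6, 14): truth gives 0, best alternative gives 0.
Others bid (6, 6, 6, 24): truth gives 0, best alternative gives 0.
Others bid (6, 6, 6, 39): truth gives 0, best alternative gives 0.
Others bid (6, 6, 11, 6): truth gives 0, best alternative gives 0.
(Remaining 619 profiles checked similarly; truth is weakly best in each.)
In every case the truthful bid is at least as good as any alternative, so it is a dominant strategy.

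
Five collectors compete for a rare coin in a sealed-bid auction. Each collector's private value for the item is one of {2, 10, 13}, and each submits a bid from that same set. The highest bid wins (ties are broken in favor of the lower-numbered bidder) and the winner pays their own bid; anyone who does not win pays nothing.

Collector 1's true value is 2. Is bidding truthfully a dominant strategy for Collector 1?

Check each profile of the others' bids and compare truth against every alternative bid.
Others bid (2, 2, 2, 2): truth gives 0, best alternative gives -8.
Others bid (2, 2, 2, 10): truth gives 0, best alternative gives -8.
Others bid (2, 2, 10, 2): truth gives 0, best alternative gives -8.
Others bid (2, 2, 10, 10): truth gives 0, best alternative gives -8.
Others bid (2, 10, 2, 2): truth gives 0, best alternative gives -8.
Others bid (2, 10, 2, 10): truth gives 0, best alternative gives -8.
(Remaining 75 profiles checked similarly; truth is weakly best in each.)
In every case the truthful bid is at least as good as any alternative, so it is a dominant strategy.

Yes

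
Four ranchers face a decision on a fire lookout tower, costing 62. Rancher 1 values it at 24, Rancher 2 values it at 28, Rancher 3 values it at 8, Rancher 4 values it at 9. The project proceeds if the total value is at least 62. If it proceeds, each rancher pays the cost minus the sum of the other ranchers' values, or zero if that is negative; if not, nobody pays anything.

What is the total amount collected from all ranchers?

41

Total value 69 ≥ cost 62, so it is built.
Rancher 1: others sum to 45; max(0, 62 - 45) = 17.
Rancher 2: others sum to 41; max(0, 62 - 41) = 21.
Rancher 3: others sum to 61; max(0, 62 - 61) = 1.
Rancher 4: others sum to 60; max(0, 62 - 60) = 2.
Total collected = 17 + 21 + 1 + 2 = 41.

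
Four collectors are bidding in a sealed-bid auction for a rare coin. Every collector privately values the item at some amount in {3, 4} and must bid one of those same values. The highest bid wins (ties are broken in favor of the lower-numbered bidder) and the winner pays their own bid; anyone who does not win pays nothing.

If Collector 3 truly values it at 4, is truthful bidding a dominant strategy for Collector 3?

Check each profile of the others' bids and compare truth against every alternative bid.
Others bid (3, 3, 3): truth gives 0, best alternative gives 0.
Others bid (3, 3, 4): truth gives 0, best alternative gives 0.
Others bid (3, 4, 3): truth gives 0, best alternative gives 0.
Others bid (3, 4, 4): truth gives 0, best alternative gives 0.
Others bid (4, 3, 3): truth gives 0, best alternative gives 0.
Others bid (4, 3, 4): truth gives 0, best alternative gives 0.
(Remaining 2 profiles checked similarly; truth is weakly best in each.)
In every case the truthful bid is at least as good as any alternative, so it is a dominant strategy.

Yes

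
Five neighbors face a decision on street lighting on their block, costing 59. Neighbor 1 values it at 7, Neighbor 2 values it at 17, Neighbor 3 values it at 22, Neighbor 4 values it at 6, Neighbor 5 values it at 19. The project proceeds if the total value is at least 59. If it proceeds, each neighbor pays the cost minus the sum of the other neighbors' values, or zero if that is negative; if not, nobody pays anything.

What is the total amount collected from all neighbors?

22

Total value 71 ≥ cost 59, so it is built.
Neighbor 1: others sum to 64; max(0, 59 - 64) = 0.
Neighbor 2: others sum to 54; max(0, 59 - 54) = 5.
Neighbor 3: others sum to 49; max(0, 59 - 49) = 10.
Neighbor 4: others sum to 65; max(0, 59 - 65) = 0.
Neighbor 5: others sum to 52; max(0, 59 - 52) = 7.
Total collected = 0 + 5 + 10 + 0 + 7 = 22.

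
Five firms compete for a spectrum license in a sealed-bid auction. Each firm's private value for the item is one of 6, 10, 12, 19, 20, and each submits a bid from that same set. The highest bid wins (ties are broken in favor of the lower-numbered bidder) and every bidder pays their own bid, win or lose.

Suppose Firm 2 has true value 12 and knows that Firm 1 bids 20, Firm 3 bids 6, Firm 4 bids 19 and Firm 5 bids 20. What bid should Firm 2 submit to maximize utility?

Bid 6: loses but pays 6, utility -6.
Bid 10: loses but pays 10, utility -10.
Bid 12: loses but pays 12, utility -12.
Bid 19: loses but pays 19, utility -19.
Bid 20: loses but pays 20, utility -20.
The best choice is 6 with utility -6.

6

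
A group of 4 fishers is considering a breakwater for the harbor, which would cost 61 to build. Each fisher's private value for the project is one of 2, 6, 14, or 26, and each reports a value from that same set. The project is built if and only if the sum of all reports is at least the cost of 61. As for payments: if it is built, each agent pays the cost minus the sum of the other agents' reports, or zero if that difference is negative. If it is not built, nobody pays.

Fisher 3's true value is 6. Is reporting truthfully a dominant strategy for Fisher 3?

Check each profile of the others' reports and compare truth against every alternative report.
Others report (14, 26, 26): truth gives 6, best alternative gives 6.
Others report (26, 14, 26): truth gives 6, best alternative gives 6.
Others report (26, 26, 14): truth gives 6, best alternative gives 6.
Others report (26, 26, 26): truth gives 6, best alternative gives 6.
Others report (6, 26, 26): truth gives 3, best alternative gives 3.
Others report (26, 6, 26): truth gives 3, best alternative gives 3.
(Remaining 58 profiles checked similarly; truth is weakly best in each.)
In every case the truthful report is at least as good as any alternative, so it is a dominant strategy.

Yes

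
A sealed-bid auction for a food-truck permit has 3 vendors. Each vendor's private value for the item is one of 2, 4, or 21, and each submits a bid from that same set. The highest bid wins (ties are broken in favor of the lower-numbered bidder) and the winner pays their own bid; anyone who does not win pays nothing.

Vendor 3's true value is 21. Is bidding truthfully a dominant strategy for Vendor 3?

No

Consider the case where Vendor 1 bids 2 and Vendor 2 bids 2.
Truthful bid 21: wins, pays 21, utility 21 - 21 = 0.
Bid 4 instead: wins, pays 4, utility 21 - 4 = 17.
Since 17 > 0, bidding 4 is strictly better here, so truthful bidding is not dominant.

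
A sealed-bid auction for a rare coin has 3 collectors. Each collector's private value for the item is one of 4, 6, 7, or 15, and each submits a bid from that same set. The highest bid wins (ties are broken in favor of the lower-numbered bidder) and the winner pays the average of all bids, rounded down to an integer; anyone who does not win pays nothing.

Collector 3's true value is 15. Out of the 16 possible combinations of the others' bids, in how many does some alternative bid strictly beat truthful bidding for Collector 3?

4

Others bid (4, 4): truth gives 8; bid 6 gives 11 > 8. Violating.
Others bid (4, 6): truth gives 7; bid 7 gives 10 > 7. Violating.
Others bid (6, 4): truth gives 7; bid 7 gives 10 > 7. Violating.
Others bid (6, 6): truth gives 6; bid 7 gives 9 > 6. Violating.
Others bid (4, 7): truth gives 7; no alternative beats it.
Others bid (4, 15): truth gives 0; no alternative beats it.
(Checking all 16 profiles: 4 have a profitable deviation, 12 do not.)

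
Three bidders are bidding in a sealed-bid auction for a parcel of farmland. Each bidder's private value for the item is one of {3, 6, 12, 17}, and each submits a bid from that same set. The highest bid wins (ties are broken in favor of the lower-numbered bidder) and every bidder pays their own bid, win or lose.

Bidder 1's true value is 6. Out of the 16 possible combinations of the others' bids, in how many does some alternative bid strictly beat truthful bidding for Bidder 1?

13

Others bid (3, 3): truth gives 0; bid 3 gives 3 > 0. Violating.
Others bid (3, 12): truth gives -6; bid 3 gives -3 > -6. Violating.
Others bid (3, 17): truth gives -6; bid 3 gives -3 > -6. Violating.
Others bid (6, 12): truth gives -6; bid 3 gives -3 > -6. Violating.
Others bid (3, 6): truth gives 0; no alternative beats it.
Others bid (6, 3): truth gives 0; no alternative beats it.
(Checking all 16 profiles: 13 have a profitable deviation, 3 do not.)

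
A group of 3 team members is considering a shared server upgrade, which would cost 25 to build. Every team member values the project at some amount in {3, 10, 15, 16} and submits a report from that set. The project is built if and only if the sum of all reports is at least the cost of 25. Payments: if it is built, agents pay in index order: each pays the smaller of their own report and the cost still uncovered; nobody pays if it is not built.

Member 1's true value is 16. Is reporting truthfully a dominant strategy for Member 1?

Consider the case where Member 2 reports 3 and Member 3 reports 10.
Truthful report 16: project built, pays 16, utility 16 - 16 = 0.
Report 15 instead: project built, pays 15, utility 16 - 15 = 1.
Since 1 > 0, reporting 15 is strictly better here, so truthful reporting is not dominant.

No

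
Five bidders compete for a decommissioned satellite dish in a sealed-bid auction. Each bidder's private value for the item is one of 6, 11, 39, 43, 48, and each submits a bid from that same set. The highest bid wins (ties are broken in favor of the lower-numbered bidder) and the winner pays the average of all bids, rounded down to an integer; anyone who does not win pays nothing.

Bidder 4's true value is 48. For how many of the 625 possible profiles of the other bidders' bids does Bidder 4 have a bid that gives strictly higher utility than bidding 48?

108

Others bid (6, 6, 6, 6): truth gives 34; bid 11 gives 41 > 34. Violating.
Others bid (6, 6, 6, 11): truth gives 33; bid 11 gives 40 > 33. Violating.
Others bid (6, 6, 6, 39): truth gives 27; bid 39 gives 29 > 27. Violating.
Others bid (6, 6, 6, 43): truth gives 27; bid 43 gives 28 > 27. Violating.
Others bid (6, 6, 6, 48): truth gives 26; no alternative beats it.
Others bid (6, 6, 11, 48): truth gives 25; no alternative beats it.
(Checking all 625 profiles: 108 have a profitable deviation, 517 do not.)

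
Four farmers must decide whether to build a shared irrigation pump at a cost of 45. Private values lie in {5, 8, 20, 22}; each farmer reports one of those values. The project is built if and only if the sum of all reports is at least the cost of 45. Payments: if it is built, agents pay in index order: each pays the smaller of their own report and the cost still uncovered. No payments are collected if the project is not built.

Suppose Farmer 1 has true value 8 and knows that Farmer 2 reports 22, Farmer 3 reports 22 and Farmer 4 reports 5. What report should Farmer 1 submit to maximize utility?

5

Report 5: project built, pays 5, utility 8 - 5 = 3.
Report 8: project built, pays 8, utility 8 - 8 = 0.
Report 20: project built, pays 20, utility 8 - 20 = -12.
Report 22: project built, pays 22, utility 8 - 22 = -14.
The best choice is 5 with utility 3.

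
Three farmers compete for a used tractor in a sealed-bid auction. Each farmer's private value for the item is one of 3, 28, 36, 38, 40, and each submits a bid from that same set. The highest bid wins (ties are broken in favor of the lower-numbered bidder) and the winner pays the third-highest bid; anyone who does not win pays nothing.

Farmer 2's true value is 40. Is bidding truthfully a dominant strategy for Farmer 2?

Yes

Check each profile of the others' bids and compare truth against every alternative bid.
Others bid (3, 40): truth gives 37, best alternative gives 0.
Others bid (38, 3): truth gives 37, best alternative gives 0.
Others bid (28, 40): truth gives 12, best alternative gives 0.
Others bid (38, 28): truth gives 12, best alternative gives 0.
Others bid (36, 40): truth gives 4, best alternative gives 0.
Others bid (38, 36): truth gives 4, best alternative gives 0.
(Remaining 19 profiles checked similarly; truth is weakly best in each.)
In every case the truthful bid is at least as good as any alternative, so it is a dominant strategy.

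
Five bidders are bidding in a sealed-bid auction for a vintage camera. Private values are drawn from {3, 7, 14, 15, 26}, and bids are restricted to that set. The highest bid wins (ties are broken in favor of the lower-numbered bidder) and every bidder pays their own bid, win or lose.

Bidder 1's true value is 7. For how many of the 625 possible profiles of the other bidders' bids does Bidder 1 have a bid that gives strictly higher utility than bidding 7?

610

Others bid (3, 3, 3, 3): truth gives 0; bid 3 gives 4 > 0. Violating.
Others bid (3, 3, 3, 14): truth gives -7; bid 3 gives -3 > -7. Violating.
Others bid (3, 3, 3, 15): truth gives -7; bid 3 gives -3 > -7. Violating.
Others bid (3, 3, 3, 26): truth gives -7; bid 3 gives -3 > -7. Violating.
Others bid (3, 3, 3, 7): truth gives 0; no alternative beats it.
Others bid (3, 3, 7, 3): truth gives 0; no alternative beats it.
(Checking all 625 profiles: 610 have a profitable deviation, 15 do not.)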